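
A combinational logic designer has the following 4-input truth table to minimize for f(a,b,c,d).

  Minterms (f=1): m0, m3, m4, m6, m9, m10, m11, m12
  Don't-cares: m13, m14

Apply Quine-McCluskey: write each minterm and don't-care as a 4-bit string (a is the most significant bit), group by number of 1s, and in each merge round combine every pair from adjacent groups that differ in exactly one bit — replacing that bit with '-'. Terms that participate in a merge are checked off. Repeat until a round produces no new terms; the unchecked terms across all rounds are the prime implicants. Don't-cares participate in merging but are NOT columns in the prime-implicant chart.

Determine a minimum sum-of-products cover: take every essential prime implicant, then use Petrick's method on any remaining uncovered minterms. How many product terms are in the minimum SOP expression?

5

size-2^0 implicants → 0000(✓)  0011(✓)  0100(✓)  0110(✓)  1001(✓)  1010(✓)  1011(✓)  1100(✓)  1101(✓)  1110(✓)
size-2^1 implicants → -011  -100(✓)  -110(✓)  0-00  01-0(✓)  1-01  1-10  10-1  101-  11-0(✓)  110-
size-2^2 implicants → -1-0
Unchecked terms (primes): -011, -1-0, 0-00, 1-01, 1-10, 10-1, 101-, 110-
Minterm coverage:
  m0 ⊆ 0-00 [E]
  m3 ⊆ -011 [E]
  m4 ⊆ -1-0,0-00
  m6 ⊆ -1-0 [E]
  m9 ⊆ 1-01,10-1
  m10 ⊆ 1-10,101-
  m11 ⊆ -011,10-1,101-
  m12 ⊆ -1-0,110-
E = {-011, -1-0, 0-00}
Petrick residual → 1-01, 1-10
Cover = b'cd + bd' + a'c'd' + ac'd + acd'  |cover|=5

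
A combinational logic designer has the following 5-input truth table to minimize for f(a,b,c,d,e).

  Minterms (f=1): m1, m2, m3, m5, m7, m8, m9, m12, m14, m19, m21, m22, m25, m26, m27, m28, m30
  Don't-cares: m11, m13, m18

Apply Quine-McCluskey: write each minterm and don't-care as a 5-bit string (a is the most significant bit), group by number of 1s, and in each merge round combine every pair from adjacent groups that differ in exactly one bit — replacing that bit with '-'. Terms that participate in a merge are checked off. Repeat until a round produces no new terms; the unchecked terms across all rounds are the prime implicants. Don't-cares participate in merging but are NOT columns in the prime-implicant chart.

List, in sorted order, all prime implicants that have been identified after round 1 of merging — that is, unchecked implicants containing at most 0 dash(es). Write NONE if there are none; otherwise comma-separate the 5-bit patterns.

NONE

Round 0: 00001✓ 00010✓ 00011✓ 00101✓ 00111✓ 01000✓ 01001✓ 01011✓ 01100✓ 01101✓ 01110✓ 10010✓ 10011✓ 10101✓ 10110✓ 11001✓ 11010✓ 11011✓ 11100✓ 11110✓
Round 1: -0010✓ -0011✓ -0101 -1001✓ -1011✓ -1100✓ -1110✓ 0-001✓ 0-011✓ 0-101✓ 00-01✓ 00-11✓ 000-1✓ 0001-✓ 001-1✓ 01-00✓ 01-01✓ 010-1✓ 0100-✓ 011-0✓ 0110-✓ 1-010✓ 1-011✓ 1-110✓ 10-10✓ 1001-✓ 11-10✓ 110-1✓ 1101-✓ 111-0✓
Round 2: --011 -001- -10-1 -11-0 0--01 0-0-1 00--1 01-0- 1--10 1-01-
PIs = {--011, -001-, -0101, -10-1, -11-0, 0--01, 0-0-1, 00--1, 01-0-, 1--10, 1-01-}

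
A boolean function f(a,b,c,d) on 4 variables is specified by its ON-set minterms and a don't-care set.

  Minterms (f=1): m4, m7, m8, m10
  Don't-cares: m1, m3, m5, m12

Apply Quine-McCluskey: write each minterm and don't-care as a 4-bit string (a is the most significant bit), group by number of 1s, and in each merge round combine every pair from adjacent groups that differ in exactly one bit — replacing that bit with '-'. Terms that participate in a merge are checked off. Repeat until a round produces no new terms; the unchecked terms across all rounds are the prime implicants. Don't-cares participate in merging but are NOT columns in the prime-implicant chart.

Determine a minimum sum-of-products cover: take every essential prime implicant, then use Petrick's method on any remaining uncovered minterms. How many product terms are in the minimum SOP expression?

3

[col 0] 0001*, 0011*, 0100*, 0101*, 0111*, 1000*, 1010*, 1100*
[col 1] -100, 0-01*, 0-11*, 00-1*, 01-1*, 010-, 1-00, 10-0
[col 2] 0--1
Prime implicants: -100, 0--1, 010-, 1-00, 10-0
PI chart (minterm → PIs covering it):
  4 | -100,010-
  7 | 0--1  (sole → essential)
  8 | 1-00,10-0
  10 | 10-0  (sole → essential)
Essential prime implicants: 0--1, 10-0
Petrick residual → -100
Minimum SOP uses 3 PIs: bc'd' + a'd + ab'd'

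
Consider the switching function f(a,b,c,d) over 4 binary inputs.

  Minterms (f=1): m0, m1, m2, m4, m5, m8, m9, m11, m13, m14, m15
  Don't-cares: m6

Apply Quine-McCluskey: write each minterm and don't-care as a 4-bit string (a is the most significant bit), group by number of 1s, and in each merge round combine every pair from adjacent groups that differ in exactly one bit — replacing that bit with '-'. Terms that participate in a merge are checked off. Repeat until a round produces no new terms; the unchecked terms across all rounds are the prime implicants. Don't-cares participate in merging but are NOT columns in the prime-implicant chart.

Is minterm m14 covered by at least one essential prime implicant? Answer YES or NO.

NO

Round 0: 0000✓ 0001✓ 0010✓ 0100✓ 0101✓ 0110✓ 1000✓ 1001✓ 1011✓ 1101✓ 1110✓ 1111✓
Round 1: -000✓ -001✓ -101✓ -110 0-00✓ 0-01✓ 0-10✓ 00-0✓ 000-✓ 01-0✓ 010-✓ 1-01✓ 1-11✓ 10-1✓ 100-✓ 11-1✓ 111-
Round 2: --01 -00- 0--0 0-0- 1--1
PIs = {--01, -00-, -110, 0--0, 0-0-, 1--1, 111-}
Coverage chart:
  m0: -00-,0--0,0-0-
  m1: --01,-00-,0-0-
  m2: 0--0 ←essential
  m4: 0--0,0-0-
  m5: --01,0-0-
  m8: -00- ←essential
  m9: --01,-00-,1--1
  m11: 1--1 ←essential
  m13: --01,1--1
  m14: -110,111-
  m15: 1--1,111-
Essential: -00-, 0--0, 1--1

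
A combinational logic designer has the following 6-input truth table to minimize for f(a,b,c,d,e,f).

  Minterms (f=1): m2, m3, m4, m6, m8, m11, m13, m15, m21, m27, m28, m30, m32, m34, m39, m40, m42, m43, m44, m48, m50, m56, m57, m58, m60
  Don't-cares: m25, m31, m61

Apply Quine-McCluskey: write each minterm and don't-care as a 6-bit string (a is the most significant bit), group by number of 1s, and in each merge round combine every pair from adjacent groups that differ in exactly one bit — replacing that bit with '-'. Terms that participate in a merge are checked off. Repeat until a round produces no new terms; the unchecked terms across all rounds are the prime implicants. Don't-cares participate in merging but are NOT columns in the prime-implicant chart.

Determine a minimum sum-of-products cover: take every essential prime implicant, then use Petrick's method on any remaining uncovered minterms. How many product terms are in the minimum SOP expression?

size-2^0 implicants → 000010(✓)  000011(✓)  000100(✓)  000110(✓)  001000(✓)  001011(✓)  001101(✓)  001111(✓)  010101  011001(✓)  011011(✓)  011100(✓)  011110(✓)  011111(✓)  100000(✓)  100010(✓)  100111  101000(✓)  101010(✓)  101011(✓)  101100(✓)  110000(✓)  110010(✓)  111000(✓)  111001(✓)  111010(✓)  111100(✓)  111101(✓)
size-2^1 implicants → -00010  -01000  -01011  -11001  -11100  0-1011(✓)  0-1111(✓)  00-011  000-10  00001-  0001-0  001-11(✓)  0011-1  011-11(✓)  0110-1  0111-0  01111-  1-0000(✓)  1-0010(✓)  1-1000(✓)  1-1010(✓)  1-1100(✓)  10-000(✓)  10-010(✓)  1000-0(✓)  101-00(✓)  1010-0(✓)  10101-  11-000(✓)  11-010(✓)  1100-0(✓)  111-00(✓)  111-01(✓)  1110-0(✓)  11100-(✓)  11110-(✓)
size-2^2 implicants → 0-1-11  1--000(✓)  1--010(✓)  1-00-0(✓)  1-1-00  1-10-0(✓)  10-0-0(✓)  11-0-0(✓)  111-0-
size-2^3 implicants → 1--0-0
Unchecked terms (primes): -00010, -01000, -01011, -11001, -11100, 0-1-11, 00-011, 000-10, 00001-, 0001-0, 0011-1, 010101, 0110-1, 0111-0, 01111-, 1--0-0, 1-1-00, 100111, 10101-, 111-0-
Minterm coverage:
  m2 ⊆ -00010,000-10,00001-
  m3 ⊆ 00-011,00001-
  m4 ⊆ 0001-0 [E]
  m6 ⊆ 000-10,0001-0
  m8 ⊆ -01000 [E]
  m11 ⊆ -01011,0-1-11,00-011
  m13 ⊆ 0011-1 [E]
  m15 ⊆ 0-1-11,0011-1
  m21 ⊆ 010101 [E]
  m27 ⊆ 0-1-11,0110-1
  m28 ⊆ -11100,0111-0
  m30 ⊆ 0111-0,01111-
  m32 ⊆ 1--0-0 [E]
  m34 ⊆ -00010,1--0-0
  m39 ⊆ 100111 [E]
  m40 ⊆ -01000,1--0-0,1-1-00
  m42 ⊆ 1--0-0,10101-
  m43 ⊆ -01011,10101-
  m44 ⊆ 1-1-00 [E]
  m48 ⊆ 1--0-0 [E]
  m50 ⊆ 1--0-0 [E]
  m56 ⊆ 1--0-0,1-1-00,111-0-
  m57 ⊆ -11001,111-0-
  m58 ⊆ 1--0-0 [E]
  m60 ⊆ -11100,1-1-00,111-0-
E = {-01000, 0001-0, 0011-1, 010101, 1--0-0, 1-1-00, 100111}
Petrick residual → -01011, -11001, 0-1-11, 00001-, 0111-0
Cover = b'cd'e'f' + b'cd'ef + bcd'e'f + a'cef + a'b'c'd'e + a'b'c'df' + a'b'cdf + a'bc'de'f + a'bcdf' + ad'f' + ace'f' + ab'c'def  |cover|=12

12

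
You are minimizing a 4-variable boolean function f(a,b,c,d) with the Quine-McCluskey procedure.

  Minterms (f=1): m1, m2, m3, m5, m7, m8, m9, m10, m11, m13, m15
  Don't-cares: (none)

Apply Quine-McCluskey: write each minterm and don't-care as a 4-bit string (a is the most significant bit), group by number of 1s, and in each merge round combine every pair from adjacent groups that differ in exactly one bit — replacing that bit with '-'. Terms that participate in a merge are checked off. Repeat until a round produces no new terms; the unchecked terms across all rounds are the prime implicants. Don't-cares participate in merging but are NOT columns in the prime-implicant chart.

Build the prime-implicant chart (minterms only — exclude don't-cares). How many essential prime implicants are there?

3

Round 0: 0001✓ 0010✓ 0011✓ 0101✓ 0111✓ 1000✓ 1001✓ 1010✓ 1011✓ 1101✓ 1111✓
Round 1: -001✓ -010✓ -011✓ -101✓ -111✓ 0-01✓ 0-11✓ 00-1✓ 001-✓ 01-1✓ 1-01✓ 1-11✓ 10-0✓ 10-1✓ 100-✓ 101-✓ 11-1✓
Round 2: --01✓ --11✓ -0-1✓ -01- -1-1✓ 0--1✓ 1--1✓ 10--
Round 3: ---1
PIs = {---1, -01-, 10--}
Coverage chart:
  m1: ---1 ←essential
  m2: -01- ←essential
  m3: ---1,-01-
  m5: ---1 ←essential
  m7: ---1 ←essential
  m8: 10-- ←essential
  m9: ---1,10--
  m10: -01-,10--
  m11: ---1,-01-,10--
  m13: ---1 ←essential
  m15: ---1 ←essential
Essential: ---1, -01-, 10--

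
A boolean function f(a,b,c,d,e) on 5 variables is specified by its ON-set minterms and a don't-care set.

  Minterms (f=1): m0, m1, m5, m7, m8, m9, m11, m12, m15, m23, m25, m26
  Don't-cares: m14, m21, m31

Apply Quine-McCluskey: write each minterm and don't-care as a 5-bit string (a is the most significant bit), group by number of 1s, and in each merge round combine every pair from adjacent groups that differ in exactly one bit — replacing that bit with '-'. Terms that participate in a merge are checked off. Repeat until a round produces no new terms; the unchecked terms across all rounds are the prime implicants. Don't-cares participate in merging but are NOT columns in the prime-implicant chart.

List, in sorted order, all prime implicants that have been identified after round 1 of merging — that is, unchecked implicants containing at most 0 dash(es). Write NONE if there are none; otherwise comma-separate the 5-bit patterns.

Round 0: 00000✓ 00001✓ 00101✓ 00111✓ 01000✓ 01001✓ 01011✓ 01100✓ 01110✓ 01111✓ 10101✓ 10111✓ 11001✓ 11010 11111✓
Round 1: -0101✓ -0111✓ -1001 -1111✓ 0-000✓ 0-001✓ 0-111✓ 00-01 0000-✓ 001-1✓ 01-00 01-11 010-1 0100-✓ 011-0 0111- 1-111✓ 101-1✓
Round 2: --111 -01-1 0-00-
PIs = {--111, -01-1, -1001, 0-00-, 00-01, 01-00, 01-11, 010-1, 011-0, 0111-, 11010}

11010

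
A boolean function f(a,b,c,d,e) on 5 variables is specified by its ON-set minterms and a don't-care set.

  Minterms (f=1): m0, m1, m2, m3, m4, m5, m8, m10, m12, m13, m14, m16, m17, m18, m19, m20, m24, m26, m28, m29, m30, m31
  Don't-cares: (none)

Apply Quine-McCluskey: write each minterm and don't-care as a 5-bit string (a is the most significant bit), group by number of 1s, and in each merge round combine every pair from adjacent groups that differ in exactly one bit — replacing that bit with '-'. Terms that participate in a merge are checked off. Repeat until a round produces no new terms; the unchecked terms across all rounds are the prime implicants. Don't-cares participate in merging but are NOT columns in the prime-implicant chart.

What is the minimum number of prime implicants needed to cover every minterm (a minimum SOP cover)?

Round 0: 00000✓ 00001✓ 00010✓ 00011✓ 00100✓ 00101✓ 01000✓ 01010✓ 01100✓ 01101✓ 01110✓ 10000✓ 10001✓ 10010✓ 10011✓ 10100✓ 11000✓ 11010✓ 11100✓ 11101✓ 11110✓ 11111✓
Round 1: -0000✓ -0001✓ -0010✓ -0011✓ -0100✓ -1000✓ -1010✓ -1100✓ -1101✓ -1110✓ 0-000✓ 0-010✓ 0-100✓ 0-101✓ 00-00✓ 00-01✓ 000-0✓ 000-1✓ 0000-✓ 0001-✓ 0010-✓ 01-00✓ 01-10✓ 010-0✓ 011-0✓ 0110-✓ 1-000✓ 1-010✓ 1-100✓ 10-00✓ 100-0✓ 100-1✓ 1000-✓ 1001-✓ 11-00✓ 11-10✓ 110-0✓ 111-0✓ 111-1✓ 1110-✓ 1111-✓
Round 2: --000✓ --010✓ --100✓ -0-00✓ -00-0✓ -00-1✓ -000-✓ -001-✓ -1-00✓ -1-10✓ -10-0✓ -11-0✓ -110- 0--00✓ 0-0-0✓ 0-10- 00-0- 000--✓ 01--0✓ 1--00✓ 1-0-0✓ 100--✓ 11--0✓ 111--
Round 3: ---00 --0-0 -00-- -1--0
PIs = {---00, --0-0, -00--, -1--0, -110-, 0-10-, 00-0-, 111--}
Coverage chart:
  m0: ---00,--0-0,-00--,00-0-
  m1: -00--,00-0-
  m2: --0-0,-00--
  m3: -00-- ←essential
  m4: ---00,0-10-,00-0-
  m5: 0-10-,00-0-
  m8: ---00,--0-0,-1--0
  m10: --0-0,-1--0
  m12: ---00,-1--0,-110-,0-10-
  m13: -110-,0-10-
  m14: -1--0 ←essential
  m16: ---00,--0-0,-00--
  m17: -00-- ←essential
  m18: --0-0,-00--
  m19: -00-- ←essential
  m20: ---00 ←essential
  m24: ---00,--0-0,-1--0
  m26: --0-0,-1--0
  m28: ---00,-1--0,-110-,111--
  m29: -110-,111--
  m30: -1--0,111--
  m31: 111-- ←essential
Essential: ---00, -00--, -1--0, 111--
Petrick residual → 0-10-
Min cover (5 terms): d'e' + b'c' + be' + a'cd' + abc

5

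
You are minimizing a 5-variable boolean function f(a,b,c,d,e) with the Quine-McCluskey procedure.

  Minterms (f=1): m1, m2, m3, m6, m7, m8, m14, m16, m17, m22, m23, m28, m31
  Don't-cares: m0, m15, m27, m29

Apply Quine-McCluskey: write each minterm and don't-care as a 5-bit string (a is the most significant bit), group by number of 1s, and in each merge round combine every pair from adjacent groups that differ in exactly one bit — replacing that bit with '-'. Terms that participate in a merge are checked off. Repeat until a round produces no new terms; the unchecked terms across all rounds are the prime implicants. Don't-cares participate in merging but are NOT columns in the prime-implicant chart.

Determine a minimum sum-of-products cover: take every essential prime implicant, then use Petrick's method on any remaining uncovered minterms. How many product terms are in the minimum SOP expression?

[col 0] 00000*, 00001*, 00010*, 00011*, 00110*, 00111*, 01000*, 01110*, 01111*, 10000*, 10001*, 10110*, 10111*, 11011*, 11100*, 11101*, 11111*
[col 1] -0000*, -0001*, -0110*, -0111*, -1111*, 0-000, 0-110*, 0-111*, 00-10*, 00-11*, 000-0*, 000-1*, 0000-*, 0001-*, 0011-*, 0111-*, 1-111*, 1000-*, 1011-*, 11-11, 111-1, 1110-
[col 2] --111, -000-, -011-, 0-11-, 00-1-, 000--
Prime implicants: --111, -000-, -011-, 0-000, 0-11-, 00-1-, 000--, 11-11, 111-1, 1110-
PI chart (minterm → PIs covering it):
  1 | -000-,000--
  2 | 00-1-,000--
  3 | 00-1-,000--
  6 | -011-,0-11-,00-1-
  7 | --111,-011-,0-11-,00-1-
  8 | 0-000  (sole → essential)
  14 | 0-11-  (sole → essential)
  16 | -000-  (sole → essential)
  17 | -000-  (sole → essential)
  22 | -011-  (sole → essential)
  23 | --111,-011-
  28 | 1110-  (sole → essential)
  31 | --111,11-11,111-1
Essential prime implicants: -000-, -011-, 0-000, 0-11-, 1110-
Petrick residual → --111, 00-1-
Minimum SOP uses 7 PIs: cde + b'c'd' + b'cd + a'c'd'e' + a'cd + a'b'd + abcd'

7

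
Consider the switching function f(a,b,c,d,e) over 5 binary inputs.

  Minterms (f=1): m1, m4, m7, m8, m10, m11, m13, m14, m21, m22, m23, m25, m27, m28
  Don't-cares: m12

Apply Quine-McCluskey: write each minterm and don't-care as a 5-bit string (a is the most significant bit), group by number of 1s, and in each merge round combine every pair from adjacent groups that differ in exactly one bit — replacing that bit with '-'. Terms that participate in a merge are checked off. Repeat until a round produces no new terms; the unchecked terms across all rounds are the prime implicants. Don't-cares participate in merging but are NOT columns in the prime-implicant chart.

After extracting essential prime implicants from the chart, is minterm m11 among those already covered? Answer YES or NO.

NO

Round 0: 00001 00100✓ 00111✓ 01000✓ 01010✓ 01011✓ 01100✓ 01101✓ 01110✓ 10101✓ 10110✓ 10111✓ 11001✓ 11011✓ 11100✓
Round 1: -0111 -1011 -1100 0-100 01-00✓ 01-10✓ 010-0✓ 0101- 011-0✓ 0110- 101-1 1011- 110-1
Round 2: 01--0
PIs = {-0111, -1011, -1100, 0-100, 00001, 01--0, 0101-, 0110-, 101-1, 1011-, 110-1}
Coverage chart:
  m1: 00001 ←essential
  m4: 0-100 ←essential
  m7: -0111 ←essential
  m8: 01--0 ←essential
  m10: 01--0,0101-
  m11: -1011,0101-
  m13: 0110- ←essential
  m14: 01--0 ←essential
  m21: 101-1 ←essential
  m22: 1011- ←essential
  m23: -0111,101-1,1011-
  m25: 110-1 ←essential
  m27: -1011,110-1
  m28: -1100 ←essential
Essential: -0111, -1100, 0-100, 00001, 01--0, 0110-, 101-1, 1011-, 110-1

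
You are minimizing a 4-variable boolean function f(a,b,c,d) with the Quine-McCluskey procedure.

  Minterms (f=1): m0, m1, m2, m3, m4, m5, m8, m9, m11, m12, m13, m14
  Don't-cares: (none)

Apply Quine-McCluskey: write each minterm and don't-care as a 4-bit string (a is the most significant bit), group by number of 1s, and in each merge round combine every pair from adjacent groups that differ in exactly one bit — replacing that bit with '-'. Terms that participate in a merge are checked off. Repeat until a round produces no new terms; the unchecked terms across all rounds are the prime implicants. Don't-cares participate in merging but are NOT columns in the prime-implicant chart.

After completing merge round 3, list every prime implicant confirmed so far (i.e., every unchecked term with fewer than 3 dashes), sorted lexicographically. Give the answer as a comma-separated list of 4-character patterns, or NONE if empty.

-0-1, 00--, 11-0

[col 0] 0000*, 0001*, 0010*, 0011*, 0100*, 0101*, 1000*, 1001*, 1011*, 1100*, 1101*, 1110*
[col 1] -000*, -001*, -011*, -100*, -101*, 0-00*, 0-01*, 00-0*, 00-1*, 000-*, 001-*, 010-*, 1-00*, 1-01*, 10-1*, 100-*, 11-0, 110-*
[col 2] --00*, --01*, -0-1, -00-*, -10-*, 0-0-*, 00--, 1-0-*
[col 3] --0-
Prime implicants: --0-, -0-1, 00--, 11-0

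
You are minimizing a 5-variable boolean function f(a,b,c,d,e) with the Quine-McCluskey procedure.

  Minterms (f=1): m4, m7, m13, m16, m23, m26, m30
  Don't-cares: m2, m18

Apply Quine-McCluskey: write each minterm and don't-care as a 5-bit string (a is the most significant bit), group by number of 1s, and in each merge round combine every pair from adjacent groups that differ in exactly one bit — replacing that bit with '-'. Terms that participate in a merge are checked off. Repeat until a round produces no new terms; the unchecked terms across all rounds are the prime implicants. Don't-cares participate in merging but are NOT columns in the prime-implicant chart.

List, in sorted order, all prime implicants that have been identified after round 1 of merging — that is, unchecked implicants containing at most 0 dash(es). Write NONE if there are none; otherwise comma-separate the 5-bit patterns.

Round 0: 00010✓ 00100 00111✓ 01101 10000✓ 10010✓ 10111✓ 11010✓ 11110✓
Round 1: -0010 -0111 1-010 100-0 11-10
PIs = {-0010, -0111, 00100, 01101, 1-010, 100-0, 11-10}

00100, 01101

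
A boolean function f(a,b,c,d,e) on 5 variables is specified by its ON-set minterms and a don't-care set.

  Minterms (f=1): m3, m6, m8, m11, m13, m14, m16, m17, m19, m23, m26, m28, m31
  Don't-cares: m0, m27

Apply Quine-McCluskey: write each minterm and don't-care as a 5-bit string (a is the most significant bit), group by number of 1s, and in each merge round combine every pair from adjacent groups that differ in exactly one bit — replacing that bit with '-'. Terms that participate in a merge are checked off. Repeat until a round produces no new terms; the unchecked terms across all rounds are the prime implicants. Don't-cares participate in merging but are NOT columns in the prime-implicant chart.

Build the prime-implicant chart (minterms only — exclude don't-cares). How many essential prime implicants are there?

[col 0] 00000*, 00011*, 00110*, 01000*, 01011*, 01101, 01110*, 10000*, 10001*, 10011*, 10111*, 11010*, 11011*, 11100, 11111*
[col 1] -0000, -0011*, -1011*, 0-000, 0-011*, 0-110, 1-011*, 1-111*, 10-11*, 100-1, 1000-, 11-11*, 1101-
[col 2] --011, 1--11
Prime implicants: --011, -0000, 0-000, 0-110, 01101, 1--11, 100-1, 1000-, 1101-, 11100
PI chart (minterm → PIs covering it):
  3 | --011  (sole → essential)
  6 | 0-110  (sole → essential)
  8 | 0-000  (sole → essential)
  11 | --011  (sole → essential)
  13 | 01101  (sole → essential)
  14 | 0-110  (sole → essential)
  16 | -0000,1000-
  17 | 100-1,1000-
  19 | --011,1--11,100-1
  23 | 1--11  (sole → essential)
  26 | 1101-  (sole → essential)
  28 | 11100  (sole → essential)
  31 | 1--11  (sole → essential)
Essential prime implicants: --011, 0-000, 0-110, 01101, 1--11, 1101-, 11100

7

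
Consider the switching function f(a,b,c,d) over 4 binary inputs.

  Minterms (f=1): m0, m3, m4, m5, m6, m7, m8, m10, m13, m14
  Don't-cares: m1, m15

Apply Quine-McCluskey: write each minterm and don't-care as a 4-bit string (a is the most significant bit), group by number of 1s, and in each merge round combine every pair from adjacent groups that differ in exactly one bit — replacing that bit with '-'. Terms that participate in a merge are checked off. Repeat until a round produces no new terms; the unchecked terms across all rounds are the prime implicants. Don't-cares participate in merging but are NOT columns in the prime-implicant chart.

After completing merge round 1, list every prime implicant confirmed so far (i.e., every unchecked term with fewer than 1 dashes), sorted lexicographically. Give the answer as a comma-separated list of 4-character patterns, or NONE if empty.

NONE

size-2^0 implicants → 0000(✓)  0001(✓)  0011(✓)  0100(✓)  0101(✓)  0110(✓)  0111(✓)  1000(✓)  1010(✓)  1101(✓)  1110(✓)  1111(✓)
size-2^1 implicants → -000  -101(✓)  -110(✓)  -111(✓)  0-00(✓)  0-01(✓)  0-11(✓)  00-1(✓)  000-(✓)  01-0(✓)  01-1(✓)  010-(✓)  011-(✓)  1-10  10-0  11-1(✓)  111-(✓)
size-2^2 implicants → -1-1  -11-  0--1  0-0-  01--
Unchecked terms (primes): -000, -1-1, -11-, 0--1, 0-0-, 01--, 1-10, 10-0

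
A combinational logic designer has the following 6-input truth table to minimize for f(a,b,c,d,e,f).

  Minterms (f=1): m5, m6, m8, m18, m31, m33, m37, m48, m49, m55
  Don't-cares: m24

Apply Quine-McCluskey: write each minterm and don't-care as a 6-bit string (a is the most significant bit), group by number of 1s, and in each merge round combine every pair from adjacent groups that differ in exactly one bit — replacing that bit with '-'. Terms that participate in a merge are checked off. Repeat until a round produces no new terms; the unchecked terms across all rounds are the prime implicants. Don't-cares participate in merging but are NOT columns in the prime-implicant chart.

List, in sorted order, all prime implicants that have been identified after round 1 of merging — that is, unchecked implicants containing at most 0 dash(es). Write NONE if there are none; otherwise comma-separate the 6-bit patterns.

000110, 010010, 011111, 110111

[col 0] 000101*, 000110, 001000*, 010010, 011000*, 011111, 100001*, 100101*, 110000*, 110001*, 110111
[col 1] -00101, 0-1000, 1-0001, 100-01, 11000-
Prime implicants: -00101, 0-1000, 000110, 010010, 011111, 1-0001, 100-01, 11000-, 110111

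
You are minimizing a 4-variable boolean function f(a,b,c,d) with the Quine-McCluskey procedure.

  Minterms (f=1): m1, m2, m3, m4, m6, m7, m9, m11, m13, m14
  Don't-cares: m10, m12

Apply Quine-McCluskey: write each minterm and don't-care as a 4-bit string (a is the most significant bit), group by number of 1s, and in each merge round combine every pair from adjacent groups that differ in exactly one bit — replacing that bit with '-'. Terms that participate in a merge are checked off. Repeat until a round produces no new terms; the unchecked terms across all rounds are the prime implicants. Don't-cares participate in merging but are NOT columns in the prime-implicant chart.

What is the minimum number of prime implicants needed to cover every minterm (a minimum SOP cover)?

size-2^0 implicants → 0001(✓)  0010(✓)  0011(✓)  0100(✓)  0110(✓)  0111(✓)  1001(✓)  1010(✓)  1011(✓)  1100(✓)  1101(✓)  1110(✓)
size-2^1 implicants → -001(✓)  -010(✓)  -011(✓)  -100(✓)  -110(✓)  0-10(✓)  0-11(✓)  00-1(✓)  001-(✓)  01-0(✓)  011-(✓)  1-01  1-10(✓)  10-1(✓)  101-(✓)  11-0(✓)  110-
size-2^2 implicants → --10  -0-1  -01-  -1-0  0-1-
Unchecked terms (primes): --10, -0-1, -01-, -1-0, 0-1-, 1-01, 110-
Minterm coverage:
  m1 ⊆ -0-1 [E]
  m2 ⊆ --10,-01-,0-1-
  m3 ⊆ -0-1,-01-,0-1-
  m4 ⊆ -1-0 [E]
  m6 ⊆ --10,-1-0,0-1-
  m7 ⊆ 0-1- [E]
  m9 ⊆ -0-1,1-01
  m11 ⊆ -0-1,-01-
  m13 ⊆ 1-01,110-
  m14 ⊆ --10,-1-0
E = {-0-1, -1-0, 0-1-}
Petrick residual → 1-01
Cover = b'd + bd' + a'c + ac'd  |cover|=4

4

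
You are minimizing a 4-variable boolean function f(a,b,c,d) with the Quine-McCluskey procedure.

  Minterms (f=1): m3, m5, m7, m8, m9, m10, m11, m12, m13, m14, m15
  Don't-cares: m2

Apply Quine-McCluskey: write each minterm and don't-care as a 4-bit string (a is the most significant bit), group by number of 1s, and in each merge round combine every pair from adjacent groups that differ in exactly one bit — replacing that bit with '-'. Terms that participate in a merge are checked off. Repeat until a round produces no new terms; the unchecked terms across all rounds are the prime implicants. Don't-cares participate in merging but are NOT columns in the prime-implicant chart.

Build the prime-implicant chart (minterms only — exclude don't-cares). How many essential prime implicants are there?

2

Round 0: 0010✓ 0011✓ 0101✓ 0111✓ 1000✓ 1001✓ 1010✓ 1011✓ 1100✓ 1101✓ 1110✓ 1111✓
Round 1: -010✓ -011✓ -101✓ -111✓ 0-11✓ 001-✓ 01-1✓ 1-00✓ 1-01✓ 1-10✓ 1-11✓ 10-0✓ 10-1✓ 100-✓ 101-✓ 11-0✓ 11-1✓ 110-✓ 111-✓
Round 2: --11 -01- -1-1 1--0✓ 1--1✓ 1-0-✓ 1-1-✓ 10--✓ 11--✓
Round 3: 1---
PIs = {--11, -01-, -1-1, 1---}
Coverage chart:
  m3: --11,-01-
  m5: -1-1 ←essential
  m7: --11,-1-1
  m8: 1--- ←essential
  m9: 1--- ←essential
  m10: -01-,1---
  m11: --11,-01-,1---
  m12: 1--- ←essential
  m13: -1-1,1---
  m14: 1--- ←essential
  m15: --11,-1-1,1---
Essential: -1-1, 1---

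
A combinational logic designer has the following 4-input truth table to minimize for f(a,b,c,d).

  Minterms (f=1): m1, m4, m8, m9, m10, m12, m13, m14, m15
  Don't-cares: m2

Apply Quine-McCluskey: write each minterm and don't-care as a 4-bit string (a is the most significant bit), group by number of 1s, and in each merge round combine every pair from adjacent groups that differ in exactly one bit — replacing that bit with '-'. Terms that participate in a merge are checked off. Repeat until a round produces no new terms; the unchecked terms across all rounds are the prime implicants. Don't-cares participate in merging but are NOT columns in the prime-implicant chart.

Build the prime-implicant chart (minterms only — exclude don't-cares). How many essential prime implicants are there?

size-2^0 implicants → 0001(✓)  0010(✓)  0100(✓)  1000(✓)  1001(✓)  1010(✓)  1100(✓)  1101(✓)  1110(✓)  1111(✓)
size-2^1 implicants → -001  -010  -100  1-00(✓)  1-01(✓)  1-10(✓)  10-0(✓)  100-(✓)  11-0(✓)  11-1(✓)  110-(✓)  111-(✓)
size-2^2 implicants → 1--0  1-0-  11--
Unchecked terms (primes): -001, -010, -100, 1--0, 1-0-, 11--
Minterm coverage:
  m1 ⊆ -001 [E]
  m4 ⊆ -100 [E]
  m8 ⊆ 1--0,1-0-
  m9 ⊆ -001,1-0-
  m10 ⊆ -010,1--0
  m12 ⊆ -100,1--0,1-0-,11--
  m13 ⊆ 1-0-,11--
  m14 ⊆ 1--0,11--
  m15 ⊆ 11-- [E]
E = {-001, -100, 11--}

3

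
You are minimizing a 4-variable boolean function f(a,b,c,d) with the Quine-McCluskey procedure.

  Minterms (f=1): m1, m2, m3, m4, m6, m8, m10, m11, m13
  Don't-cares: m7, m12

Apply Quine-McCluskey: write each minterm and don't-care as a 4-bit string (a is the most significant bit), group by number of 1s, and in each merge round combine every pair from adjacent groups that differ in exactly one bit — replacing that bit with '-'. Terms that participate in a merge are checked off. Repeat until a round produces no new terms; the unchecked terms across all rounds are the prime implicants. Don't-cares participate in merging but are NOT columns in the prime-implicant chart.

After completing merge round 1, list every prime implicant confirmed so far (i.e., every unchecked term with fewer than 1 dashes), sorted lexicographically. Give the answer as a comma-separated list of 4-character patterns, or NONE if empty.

NONE

[col 0] 0001*, 0010*, 0011*, 0100*, 0110*, 0111*, 1000*, 1010*, 1011*, 1100*, 1101*
[col 1] -010*, -011*, -100, 0-10*, 0-11*, 00-1, 001-*, 01-0, 011-*, 1-00, 10-0, 101-*, 110-
[col 2] -01-, 0-1-
Prime implicants: -01-, -100, 0-1-, 00-1, 01-0, 1-00, 10-0, 110-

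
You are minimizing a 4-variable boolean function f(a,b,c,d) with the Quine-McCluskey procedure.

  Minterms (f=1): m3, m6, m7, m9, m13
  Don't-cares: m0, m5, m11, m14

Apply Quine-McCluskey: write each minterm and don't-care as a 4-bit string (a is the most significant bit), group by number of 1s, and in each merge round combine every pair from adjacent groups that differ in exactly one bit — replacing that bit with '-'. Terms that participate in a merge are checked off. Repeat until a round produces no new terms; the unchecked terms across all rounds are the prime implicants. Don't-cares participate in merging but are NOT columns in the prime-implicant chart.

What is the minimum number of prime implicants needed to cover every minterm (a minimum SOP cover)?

3

[col 0] 0000, 0011*, 0101*, 0110*, 0111*, 1001*, 1011*, 1101*, 1110*
[col 1] -011, -101, -110, 0-11, 01-1, 011-, 1-01, 10-1
Prime implicants: -011, -101, -110, 0-11, 0000, 01-1, 011-, 1-01, 10-1
PI chart (minterm → PIs covering it):
  3 | -011,0-11
  6 | -110,011-
  7 | 0-11,01-1,011-
  9 | 1-01,10-1
  13 | -101,1-01
(no essential prime implicants)
Petrick residual → -011, 011-, 1-01
Minimum SOP uses 3 PIs: b'cd + a'bc + ac'd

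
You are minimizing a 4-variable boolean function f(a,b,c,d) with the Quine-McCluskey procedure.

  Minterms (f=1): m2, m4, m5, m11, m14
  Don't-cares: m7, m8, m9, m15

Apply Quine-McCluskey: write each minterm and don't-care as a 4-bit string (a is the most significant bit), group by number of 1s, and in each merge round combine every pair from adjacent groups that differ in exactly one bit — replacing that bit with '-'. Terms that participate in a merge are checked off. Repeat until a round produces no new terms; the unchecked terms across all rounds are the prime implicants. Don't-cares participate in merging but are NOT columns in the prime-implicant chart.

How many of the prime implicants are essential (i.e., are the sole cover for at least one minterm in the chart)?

3

size-2^0 implicants → 0010  0100(✓)  0101(✓)  0111(✓)  1000(✓)  1001(✓)  1011(✓)  1110(✓)  1111(✓)
size-2^1 implicants → -111  01-1  010-  1-11  10-1  100-  111-
Unchecked terms (primes): -111, 0010, 01-1, 010-, 1-11, 10-1, 100-, 111-
Minterm coverage:
  m2 ⊆ 0010 [E]
  m4 ⊆ 010- [E]
  m5 ⊆ 01-1,010-
  m11 ⊆ 1-11,10-1
  m14 ⊆ 111- [E]
E = {0010, 010-, 111-}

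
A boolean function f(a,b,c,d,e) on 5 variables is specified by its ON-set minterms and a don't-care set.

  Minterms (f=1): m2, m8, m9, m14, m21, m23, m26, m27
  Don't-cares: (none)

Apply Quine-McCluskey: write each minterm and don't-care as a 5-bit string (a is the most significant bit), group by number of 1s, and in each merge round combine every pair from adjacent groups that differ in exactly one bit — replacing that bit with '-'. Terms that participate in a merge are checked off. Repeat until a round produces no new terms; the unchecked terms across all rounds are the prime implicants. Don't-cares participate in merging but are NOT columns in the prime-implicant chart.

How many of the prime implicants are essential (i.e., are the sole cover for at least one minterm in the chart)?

5

size-2^0 implicants → 00010  01000(✓)  01001(✓)  01110  10101(✓)  10111(✓)  11010(✓)  11011(✓)
size-2^1 implicants → 0100-  101-1  1101-
Unchecked terms (primes): 00010, 0100-, 01110, 101-1, 1101-
Minterm coverage:
  m2 ⊆ 00010 [E]
  m8 ⊆ 0100- [E]
  m9 ⊆ 0100- [E]
  m14 ⊆ 01110 [E]
  m21 ⊆ 101-1 [E]
  m23 ⊆ 101-1 [E]
  m26 ⊆ 1101- [E]
  m27 ⊆ 1101- [E]
E = {00010, 0100-, 01110, 101-1, 1101-}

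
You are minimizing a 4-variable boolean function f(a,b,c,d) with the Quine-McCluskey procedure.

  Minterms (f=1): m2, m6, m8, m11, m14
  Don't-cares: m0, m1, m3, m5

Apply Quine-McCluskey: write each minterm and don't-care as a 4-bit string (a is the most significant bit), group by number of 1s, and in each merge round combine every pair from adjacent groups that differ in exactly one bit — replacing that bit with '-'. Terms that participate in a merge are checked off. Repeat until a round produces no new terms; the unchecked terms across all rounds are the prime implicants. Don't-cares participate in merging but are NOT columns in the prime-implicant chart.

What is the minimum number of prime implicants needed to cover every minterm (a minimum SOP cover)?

4

[col 0] 0000*, 0001*, 0010*, 0011*, 0101*, 0110*, 1000*, 1011*, 1110*
[col 1] -000, -011, -110, 0-01, 0-10, 00-0*, 00-1*, 000-*, 001-*
[col 2] 00--
Prime implicants: -000, -011, -110, 0-01, 0-10, 00--
PI chart (minterm → PIs covering it):
  2 | 0-10,00--
  6 | -110,0-10
  8 | -000  (sole → essential)
  11 | -011  (sole → essential)
  14 | -110  (sole → essential)
Essential prime implicants: -000, -011, -110
Petrick residual → 0-10
Minimum SOP uses 4 PIs: b'c'd' + b'cd + bcd' + a'cd'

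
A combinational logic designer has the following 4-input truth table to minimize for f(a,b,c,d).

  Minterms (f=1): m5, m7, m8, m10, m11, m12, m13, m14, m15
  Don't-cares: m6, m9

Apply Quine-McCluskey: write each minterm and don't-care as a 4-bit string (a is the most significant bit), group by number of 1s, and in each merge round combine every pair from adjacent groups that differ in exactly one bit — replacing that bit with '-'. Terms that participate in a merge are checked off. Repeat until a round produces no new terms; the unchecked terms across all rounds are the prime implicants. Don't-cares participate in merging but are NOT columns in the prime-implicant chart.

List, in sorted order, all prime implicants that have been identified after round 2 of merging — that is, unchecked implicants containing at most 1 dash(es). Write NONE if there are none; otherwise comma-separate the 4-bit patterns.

NONE

Round 0: 0101✓ 0110✓ 0111✓ 1000✓ 1001✓ 1010✓ 1011✓ 1100✓ 1101✓ 1110✓ 1111✓
Round 1: -101✓ -110✓ -111✓ 01-1✓ 011-✓ 1-00✓ 1-01✓ 1-10✓ 1-11✓ 10-0✓ 10-1✓ 100-✓ 101-✓ 11-0✓ 11-1✓ 110-✓ 111-✓
Round 2: -1-1 -11- 1--0✓ 1--1✓ 1-0-✓ 1-1-✓ 10--✓ 11--✓
Round 3: 1---
PIs = {-1-1, -11-, 1---}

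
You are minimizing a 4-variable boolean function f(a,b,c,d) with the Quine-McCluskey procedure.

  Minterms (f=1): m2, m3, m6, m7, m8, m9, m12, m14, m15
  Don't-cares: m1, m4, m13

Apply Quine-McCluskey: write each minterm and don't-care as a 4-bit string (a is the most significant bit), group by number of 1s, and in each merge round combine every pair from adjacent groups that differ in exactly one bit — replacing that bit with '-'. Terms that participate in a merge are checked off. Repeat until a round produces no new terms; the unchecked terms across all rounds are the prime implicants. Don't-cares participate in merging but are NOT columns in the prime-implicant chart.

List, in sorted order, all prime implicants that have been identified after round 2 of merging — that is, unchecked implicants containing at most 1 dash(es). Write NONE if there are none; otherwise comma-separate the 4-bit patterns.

-001, 00-1

[col 0] 0001*, 0010*, 0011*, 0100*, 0110*, 0111*, 1000*, 1001*, 1100*, 1101*, 1110*, 1111*
[col 1] -001, -100*, -110*, -111*, 0-10*, 0-11*, 00-1, 001-*, 01-0*, 011-*, 1-00*, 1-01*, 100-*, 11-0*, 11-1*, 110-*, 111-*
[col 2] -1-0, -11-, 0-1-, 1-0-, 11--
Prime implicants: -001, -1-0, -11-, 0-1-, 00-1, 1-0-, 11--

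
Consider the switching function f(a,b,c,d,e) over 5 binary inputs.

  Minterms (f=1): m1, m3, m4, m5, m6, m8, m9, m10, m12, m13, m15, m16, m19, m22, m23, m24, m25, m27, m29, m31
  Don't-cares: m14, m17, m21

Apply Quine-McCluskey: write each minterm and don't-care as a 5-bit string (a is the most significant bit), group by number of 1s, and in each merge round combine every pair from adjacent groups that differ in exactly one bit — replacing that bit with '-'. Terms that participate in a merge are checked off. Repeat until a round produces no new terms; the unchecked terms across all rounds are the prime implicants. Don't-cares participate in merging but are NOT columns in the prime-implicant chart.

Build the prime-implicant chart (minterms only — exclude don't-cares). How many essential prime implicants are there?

4

size-2^0 implicants → 00001(✓)  00011(✓)  00100(✓)  00101(✓)  00110(✓)  01000(✓)  01001(✓)  01010(✓)  01100(✓)  01101(✓)  01110(✓)  01111(✓)  10000(✓)  10001(✓)  10011(✓)  10101(✓)  10110(✓)  10111(✓)  11000(✓)  11001(✓)  11011(✓)  11101(✓)  11111(✓)
size-2^1 implicants → -0001(✓)  -0011(✓)  -0101(✓)  -0110  -1000(✓)  -1001(✓)  -1101(✓)  -1111(✓)  0-001(✓)  0-100(✓)  0-101(✓)  0-110(✓)  00-01(✓)  000-1(✓)  001-0(✓)  0010-(✓)  01-00(✓)  01-01(✓)  01-10(✓)  010-0(✓)  0100-(✓)  011-0(✓)  011-1(✓)  0110-(✓)  0111-(✓)  1-000(✓)  1-001(✓)  1-011(✓)  1-101(✓)  1-111(✓)  10-01(✓)  10-11(✓)  100-1(✓)  1000-(✓)  101-1(✓)  1011-  11-01(✓)  11-11(✓)  110-1(✓)  1100-(✓)  111-1(✓)
size-2^2 implicants → --001(✓)  --101(✓)  -0-01(✓)  -00-1  -1-01(✓)  -100-  -11-1  0--01(✓)  0-1-0  0-10-  01--0  01-0-  011--  1--01(✓)  1--11(✓)  1-0-1(✓)  1-00-  1-1-1(✓)  10--1(✓)  11--1(✓)
size-2^3 implicants → ---01  1---1
Unchecked terms (primes): ---01, -00-1, -0110, -100-, -11-1, 0-1-0, 0-10-, 01--0, 01-0-, 011--, 1---1, 1-00-, 1011-
Minterm coverage:
  m1 ⊆ ---01,-00-1
  m3 ⊆ -00-1 [E]
  m4 ⊆ 0-1-0,0-10-
  m5 ⊆ ---01,0-10-
  m6 ⊆ -0110,0-1-0
  m8 ⊆ -100-,01--0,01-0-
  m9 ⊆ ---01,-100-,01-0-
  m10 ⊆ 01--0 [E]
  m12 ⊆ 0-1-0,0-10-,01--0,01-0-,011--
  m13 ⊆ ---01,-11-1,0-10-,01-0-,011--
  m15 ⊆ -11-1,011--
  m16 ⊆ 1-00- [E]
  m19 ⊆ -00-1,1---1
  m22 ⊆ -0110,1011-
  m23 ⊆ 1---1,1011-
  m24 ⊆ -100-,1-00-
  m25 ⊆ ---01,-100-,1---1,1-00-
  m27 ⊆ 1---1 [E]
  m29 ⊆ ---01,-11-1,1---1
  m31 ⊆ -11-1,1---1
E = {-00-1, 01--0, 1---1, 1-00-}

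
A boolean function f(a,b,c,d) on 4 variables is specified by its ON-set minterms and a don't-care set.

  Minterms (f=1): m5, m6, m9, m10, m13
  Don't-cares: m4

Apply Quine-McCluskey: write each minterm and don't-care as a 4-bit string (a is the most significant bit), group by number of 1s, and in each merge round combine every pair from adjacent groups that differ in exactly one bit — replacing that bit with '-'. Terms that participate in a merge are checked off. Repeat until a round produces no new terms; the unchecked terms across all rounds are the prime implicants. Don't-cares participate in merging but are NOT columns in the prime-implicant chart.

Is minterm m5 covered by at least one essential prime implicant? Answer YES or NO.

[col 0] 0100*, 0101*, 0110*, 1001*, 1010, 1101*
[col 1] -101, 01-0, 010-, 1-01
Prime implicants: -101, 01-0, 010-, 1-01, 1010
PI chart (minterm → PIs covering it):
  5 | -101,010-
  6 | 01-0  (sole → essential)
  9 | 1-01  (sole → essential)
  10 | 1010  (sole → essential)
  13 | -101,1-01
Essential prime implicants: 01-0, 1-01, 1010

NO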